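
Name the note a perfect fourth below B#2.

F##2

The fourth takes the letter from B down to F.
A perfect fourth spans 5 semitones, so from B#2 the target pitch is F##2.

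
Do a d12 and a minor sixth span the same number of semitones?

No

A diminished twelfth is 18 semitones but a minor sixth is 8 semitones — different sizes.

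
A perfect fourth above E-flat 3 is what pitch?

Four letter names up from E: A.
A perfect fourth spans 5 semitones, so from Eb3 the target pitch is Ab3.

A-flat 3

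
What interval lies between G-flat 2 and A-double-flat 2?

G to A spans two letter names (G-A): a second.
At 1 semitone, Gb2→Abb2 falls one short of a major second: minor.

minor second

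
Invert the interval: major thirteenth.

First reduce the compound major thirteenth to its simple form, a major sixth.
The rule of nine gives the new number: 9 − 6 = 3, so a sixth becomes a third.
And major becomes minor under inversion, so we get a minor third.

m3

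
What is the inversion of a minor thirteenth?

major 3rd

First reduce the compound minor thirteenth to its simple form, a minor sixth.
The rule of nine gives the new number: 9 − 6 = 3, so a sixth becomes a third.
The quality also flips — minor becomes major — giving a major third.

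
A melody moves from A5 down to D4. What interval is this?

Descending from A5 to D4 is the same interval as ascending D4 to A5.
D to A spans five letter names (D-E-F-G-A), plus an octave: a twelfth.
D4 to A5 is 19 semitones, matching the perfect twelfth exactly, so the quality is perfect.
(Equivalently, a compound perfect fifth: a perfect fifth plus an octave.)

P12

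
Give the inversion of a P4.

Inverted interval numbers add to nine, so a fourth pairs with a fifth (4 + 5 = 9).
Quality inverts too: perfect stays perfect. That makes the inversion a perfect fifth.

perfect 5th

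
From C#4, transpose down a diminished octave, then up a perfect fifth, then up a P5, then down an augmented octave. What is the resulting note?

Down a diminished octave from C#4: C##3 (11 semitones down).
Up a perfect fifth from C##3: G##3 (7 semitones up).
Up a perfect fifth from G##3: D##4 (7 semitones up).
An augmented octave down from D##4 is D#3.

D#3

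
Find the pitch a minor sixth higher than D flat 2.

Six letter names up from D: B.
A minor sixth spans 8 semitones, so from Db2 the target pitch is Bbb2.

B double-flat 2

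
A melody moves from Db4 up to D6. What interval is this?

D to D is the same letter name, plus 2 octaves: a fifteenth.
A perfect fifteenth would be 24 semitones; Db4 to D6 is 25, one semitone wider, so the interval is augmented.
(Equivalently, a compound augmented octave: an augmented octave plus an octave.)

augmented fifteenth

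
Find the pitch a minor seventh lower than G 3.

Counting seven letter names down from G lands on A.
A minor seventh spans 10 semitones, so from G3 the target pitch is A2.

A 2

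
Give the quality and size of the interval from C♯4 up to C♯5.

C to C is the same letter name, plus an octave: an octave.
Counting semitones, C#4→C#5 is 12, which is the perfect octave.

perfect octave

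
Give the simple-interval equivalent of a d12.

Subtracting seven from the interval number removes an octave: 12 − 7 = 5.
So a diminished twelfth is an octave plus a diminished fifth. The quality is unchanged.

diminished fifth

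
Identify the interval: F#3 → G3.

F to G spans two letter names (F-G): a second.
A major second would be 2 semitones, but F#3 to G3 is 1 — one semitone narrower, making it a minor second.

minor 2nd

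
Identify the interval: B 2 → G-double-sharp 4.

augmented 13th

B to G spans six letter names (B-C-D-E-F-G), plus an octave: a thirteenth.
A major thirteenth would be 21 semitones; B2 to G##4 is 22, one semitone wider, so the interval is augmented.
(Equivalently, a compound augmented sixth: an augmented sixth plus an octave.)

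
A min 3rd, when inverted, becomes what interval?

The rule of nine gives the new number: 9 − 3 = 6, so a third becomes a sixth.
The quality also flips — minor becomes major — giving a major sixth.

major sixth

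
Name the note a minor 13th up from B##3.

Six letters up from B (plus an octave) reaches G.
Moving 20 semitones up from B##3 (the size of a minor thirteenth) reaches G##5.

G##5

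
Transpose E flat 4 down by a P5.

A flat 3

Counting five letter names down from E lands on A.
A perfect fifth spans 7 semitones, so from Eb4 the target pitch is Ab3.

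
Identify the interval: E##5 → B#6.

diminished twelfth

E to B spans five letter names (E-F-G-A-B), plus an octave, so the interval is some kind of twelfth.
E##5 to B#6 spans 18 semitones — one semitone narrower than the perfect twelfth (19) — giving a diminished twelfth.
(Equivalently, a compound diminished fifth: a diminished fifth plus an octave.)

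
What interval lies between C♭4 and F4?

C to F spans four letter names (C-D-E-F), so the interval is some kind of fourth.
The perfect fourth is 5 semitones; here we have 6, one semitone wider: augmented.

A4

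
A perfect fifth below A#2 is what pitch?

D#2

Counting five letter names down from A lands on D.
A perfect fifth is 7 semitones; 7 semitones down from A#2 gives D#2.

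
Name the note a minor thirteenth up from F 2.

Counting six letter names plus an octave up from F lands on D.
Moving 20 semitones up from F2 (the size of a minor thirteenth) reaches Db4.

D flat 4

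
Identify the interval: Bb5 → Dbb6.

B to D spans three letter names (B-C-D): a third.
Bb5 to Dbb6 spans 2 semitones — two semitones narrower than the major third (4) — giving a diminished third.

d3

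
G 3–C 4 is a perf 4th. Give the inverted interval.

P5

The rule of nine gives the new number: 9 − 4 = 5, so a fourth becomes a fifth.
The quality also flips — perfect stays perfect — giving a perfect fifth.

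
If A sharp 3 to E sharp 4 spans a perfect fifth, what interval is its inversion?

perfect fourth

The rule of nine gives the new number: 9 − 5 = 4, so a fifth becomes a fourth.
And perfect stays perfect under inversion, so we get a perfect fourth.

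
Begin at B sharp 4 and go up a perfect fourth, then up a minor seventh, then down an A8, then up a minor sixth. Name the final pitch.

A perfect fourth up from B#4 is E#5.
A minor seventh up from E#5 is D#6.
Down an augmented octave from D#6: D5 (13 semitones down).
A minor sixth up from D5 is Bb5.

B flat 5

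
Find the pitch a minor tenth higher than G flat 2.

B double-flat 3

Three letters up from G (plus an octave) reaches B.
Moving 15 semitones up from Gb2 (the size of a minor tenth) reaches Bbb3.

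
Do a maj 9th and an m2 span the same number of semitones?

No

14 semitones (major ninth) vs 1 semitone (minor second): not equal.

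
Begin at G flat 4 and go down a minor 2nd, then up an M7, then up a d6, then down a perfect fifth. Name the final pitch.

Down a minor second from Gb4: F4 (1 semitone down).
F4 up a major seventh → E5 (11 semitones).
Up a diminished sixth from E5: Cb6 (7 semitones up).
Cb6 down a perfect fifth → Fb5 (7 semitones).

F flat 5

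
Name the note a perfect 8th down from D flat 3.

D flat 2

The letter stays D (same as the start), shifted an octave down.
A perfect octave spans 12 semitones, so from Db3 the target pitch is Db2.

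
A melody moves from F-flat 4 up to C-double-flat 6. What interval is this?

diminished twelfth

F to C spans five letter names (F-G-A-B-C), plus an octave — that makes it a twelfth of some quality.
Fb4 to Cbb6 spans 18 semitones — one semitone narrower than the perfect twelfth (19) — giving a diminished twelfth.
(Equivalently, a compound diminished fifth: a diminished fifth plus an octave.)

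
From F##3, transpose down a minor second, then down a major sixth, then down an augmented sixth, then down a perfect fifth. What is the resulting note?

E1

A minor second down from F##3 is E##3.
A major sixth down from E##3 is G##2.
G##2 down an augmented sixth → B1 (10 semitones).
A perfect fifth down from B1 is E1.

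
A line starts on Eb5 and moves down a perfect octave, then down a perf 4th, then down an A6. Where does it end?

Dbb3

A perfect octave down from Eb5 is Eb4.
A perfect fourth down from Eb4 is Bb3.
An augmented sixth down from Bb3 is Dbb3.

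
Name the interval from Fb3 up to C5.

F to C spans five letter names (F-G-A-B-C), plus an octave: a twelfth.
A perfect twelfth would be 19 semitones; Fb3 to C5 is 20, one semitone wider, so the interval is augmented.
(Equivalently, a compound augmented fifth: an augmented fifth plus an octave.)

augmented 12th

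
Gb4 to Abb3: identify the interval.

major seventh

Descending from Gb4 to Abb3 is the same interval as ascending Abb3 to Gb4.
A to G spans seven letter names (A-B-C-D-E-F-G) — that makes it a seventh of some quality.
Abb3 to Gb4 is 11 semitones, matching the major seventh exactly, so the quality is major.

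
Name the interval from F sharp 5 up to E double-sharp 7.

augmented fourteenth

F to E spans seven letter names (F-G-A-B-C-D-E), plus an octave: a fourteenth.
The major fourteenth is 23 semitones; here we have 24, one semitone wider: augmented.
(Equivalently, a compound augmented seventh: an augmented seventh plus an octave.)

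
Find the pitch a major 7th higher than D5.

C#6

The seventh takes the letter from D up to C.
A major seventh is 11 semitones; 11 semitones up from D5 gives C#6.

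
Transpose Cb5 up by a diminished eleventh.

Fbb6

The eleventh's letter: C up four letter names plus an octave → F.
A diminished eleventh is 16 semitones; 16 semitones up from Cb5 gives Fbb6.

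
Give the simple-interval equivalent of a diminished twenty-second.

Take out 2 octaves (14 from the number): 22 − 14 = 8.
So a diminished twenty-second is 2 octaves plus a diminished octave. The quality is unchanged.

diminished 8th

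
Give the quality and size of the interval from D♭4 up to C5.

major seventh

D to C spans seven letter names (D-E-F-G-A-B-C) — that makes it a seventh of some quality.
The major seventh spans 11 semitones, and Db4 to C5 is exactly 11 semitones — so this is a major seventh.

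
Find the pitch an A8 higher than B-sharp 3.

The letter stays B (same as the start), shifted an octave up.
Moving 13 semitones up from B#3 (the size of an augmented octave) reaches B##4.

B-double-sharp 4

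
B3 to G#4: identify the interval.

B to G spans six letter names (B-C-D-E-F-G): a sixth.
The major sixth spans 9 semitones, and B3 to G#4 is exactly 9 semitones — so this is a major sixth.

major sixth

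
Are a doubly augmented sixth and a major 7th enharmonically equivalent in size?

A doubly augmented sixth spans 11 semitones, and a major seventh also spans 11 semitones — they're enharmonic.

Yes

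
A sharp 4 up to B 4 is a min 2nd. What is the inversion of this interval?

Inverted interval numbers add to nine, so a second pairs with a seventh (2 + 7 = 9).
And minor becomes major under inversion, so we get a major seventh.

major seventh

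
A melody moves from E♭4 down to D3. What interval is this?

minor ninth

Descending from Eb4 to D3 is the same interval as ascending D3 to Eb4.
D to E spans two letter names (D-E), plus an octave, so the interval is some kind of ninth.
At 13 semitones, D3→Eb4 falls one short of a major ninth: minor.
(Equivalently, a compound minor second: a minor second plus an octave.)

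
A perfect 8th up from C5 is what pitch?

The letter stays C (same as the start), shifted an octave up.
Moving 12 semitones up from C5 (the size of a perfect octave) reaches C6.

C6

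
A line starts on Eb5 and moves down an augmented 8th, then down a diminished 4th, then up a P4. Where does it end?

Eb4

Eb5 down an augmented octave → Ebb4 (13 semitones).
Down a diminished fourth from Ebb4: Bb3 (4 semitones down).
Bb3 up a perfect fourth → Eb4 (5 semitones).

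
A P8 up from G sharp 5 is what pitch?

The letter stays G (same as the start), shifted an octave up.
A perfect octave is 12 semitones; 12 semitones up from G#5 gives G#6.

G sharp 6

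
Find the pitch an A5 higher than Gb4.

D5

The fifth takes the letter from G up to D.
Moving 8 semitones up from Gb4 (the size of an augmented fifth) reaches D5.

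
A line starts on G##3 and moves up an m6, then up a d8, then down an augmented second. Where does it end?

Up a minor sixth from G##3: E#4 (8 semitones up).
Up a diminished octave from E#4: E5 (11 semitones up).
E5 down an augmented second → Db5 (3 semitones).

Db5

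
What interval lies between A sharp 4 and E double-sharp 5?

A to E spans five letter names (A-B-C-D-E): a fifth.
A perfect fifth would be 7 semitones; A#4 to E##5 is 8, one semitone wider, so the interval is augmented.

A5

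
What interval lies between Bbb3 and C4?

B to C spans two letter names (B-C), so the interval is some kind of second.
A major second would be 2 semitones; Bbb3 to C4 is 3, one semitone wider, so the interval is augmented.

augmented second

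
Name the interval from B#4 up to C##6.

major 9th

B to C spans two letter names (B-C), plus an octave: a ninth.
Counting semitones, B#4→C##6 is 14, which is the major ninth.
(Equivalently, a compound major second: a major second plus an octave.)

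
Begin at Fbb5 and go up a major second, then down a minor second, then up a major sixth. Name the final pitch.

Db6

A major second up from Fbb5 is Gbb5.
Gbb5 down a minor second → Fb5 (1 semitone).
Fb5 up a major sixth → Db6 (9 semitones).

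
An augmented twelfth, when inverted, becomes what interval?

diminished fourth

First reduce the compound augmented twelfth to its simple form, an augmented fifth.
The rule of nine gives the new number: 9 − 5 = 4, so a fifth becomes a fourth.
And augmented becomes diminished under inversion, so we get a diminished fourth.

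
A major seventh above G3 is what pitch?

The seventh takes the letter from G up to F.
A major seventh is 11 semitones; 11 semitones up from G3 gives F#4.

F#4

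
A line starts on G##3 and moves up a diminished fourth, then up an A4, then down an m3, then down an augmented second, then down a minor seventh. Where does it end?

Up a diminished fourth from G##3: C#4 (4 semitones up).
Up an augmented fourth from C#4: F##4 (6 semitones up).
Down a minor third from F##4: D##4 (3 semitones down).
Down an augmented second from D##4: C#4 (3 semitones down).
Down a minor seventh from C#4: D#3 (10 semitones down).

D#3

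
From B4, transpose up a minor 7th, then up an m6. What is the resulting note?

F6

B4 up a minor seventh → A5 (10 semitones).
Up a minor sixth from A5: F6 (8 semitones up).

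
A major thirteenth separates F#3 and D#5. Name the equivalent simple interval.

major 6th

Subtracting seven from the interval number removes an octave: 13 − 7 = 6.
That makes a major thirteenth a compound major sixth — an octave plus a major sixth.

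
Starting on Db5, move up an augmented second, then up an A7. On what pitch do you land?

D##6

An augmented second up from Db5 is E5.
Up an augmented seventh from E5: D##6 (12 semitones up).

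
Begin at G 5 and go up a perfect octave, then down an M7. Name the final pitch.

A perfect octave up from G5 is G6.
G6 down a major seventh → Ab5 (11 semitones).

A flat 5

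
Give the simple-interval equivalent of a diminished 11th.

Subtracting seven from the interval number removes an octave: 11 − 7 = 4.
Quality carries through unchanged, so the simple form is a diminished fourth.

d4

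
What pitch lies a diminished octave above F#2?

An octave keeps the letter name F, an octave up from F.
Moving 11 semitones up from F#2 (the size of a diminished octave) reaches F3.

F3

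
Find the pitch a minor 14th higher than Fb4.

Seven letters up from F (plus an octave) reaches E.
A minor fourteenth spans 22 semitones, so from Fb4 the target pitch is Ebb6.

Ebb6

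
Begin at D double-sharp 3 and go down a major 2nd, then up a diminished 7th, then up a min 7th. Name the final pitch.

A 4

D##3 down a major second → C##3 (2 semitones).
Up a diminished seventh from C##3: B3 (9 semitones up).
Up a minor seventh from B3: A4 (10 semitones up).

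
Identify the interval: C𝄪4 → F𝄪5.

perfect 11th

C to F spans four letter names (C-D-E-F), plus an octave, so the interval is some kind of eleventh.
The perfect eleventh spans 17 semitones, and C##4 to F##5 is exactly 17 semitones — so this is a perfect eleventh.
(Equivalently, a compound perfect fourth: a perfect fourth plus an octave.)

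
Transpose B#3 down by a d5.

Five letter names down from B: E.
Moving 6 semitones down from B#3 (the size of a diminished fifth) reaches E##3.

E##3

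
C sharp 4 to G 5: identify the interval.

diminished twelfth

C to G spans five letter names (C-D-E-F-G), plus an octave — that makes it a twelfth of some quality.
The perfect twelfth is 19 semitones; here we have 18, one semitone narrower: diminished.
(Equivalently, a compound diminished fifth: a diminished fifth plus an octave.)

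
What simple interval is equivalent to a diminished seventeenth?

Each octave removed subtracts seven from the number: 17 − 14 = 3.
So a diminished seventeenth is 2 octaves plus a diminished third. The quality is unchanged.

d3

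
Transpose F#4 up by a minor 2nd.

The second takes the letter from F up to G.
Moving 1 semitone up from F#4 (the size of a minor second) reaches G4.

G4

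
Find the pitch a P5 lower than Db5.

Gb4

The fifth takes the letter from D down to G.
A perfect fifth is 7 semitones; 7 semitones down from Db5 gives Gb4.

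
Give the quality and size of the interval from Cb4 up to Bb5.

C to B spans seven letter names (C-D-E-F-G-A-B), plus an octave, so the interval is some kind of fourteenth.
Cb4 to Bb5 is 23 semitones, matching the major fourteenth exactly, so the quality is major.
(Equivalently, a compound major seventh: a major seventh plus an octave.)

M14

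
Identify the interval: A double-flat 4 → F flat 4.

minor 3rd

Descending from Abb4 to Fb4 is the same interval as ascending Fb4 to Abb4.
F to A spans three letter names (F-G-A): a third.
Fb4 to Abb4 is 3 semitones, a half step short of the major third (4), so this is minor.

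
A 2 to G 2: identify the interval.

M2

Descending from A2 to G2 is the same interval as ascending G2 to A2.
G to A spans two letter names (G-A) — that makes it a second of some quality.
G2 to A2 is 2 semitones, matching the major second exactly, so the quality is major.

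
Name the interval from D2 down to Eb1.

Descending from D2 to Eb1 is the same interval as ascending Eb1 to D2.
E to D spans seven letter names (E-F-G-A-B-C-D), so the interval is some kind of seventh.
The major seventh spans 11 semitones, and Eb1 to D2 is exactly 11 semitones — so this is a major seventh.

M7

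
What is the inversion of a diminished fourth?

Interval numbers invert to sum to nine: 4 + 5 = 9, so a fourth inverts to a fifth.
The quality also flips — diminished becomes augmented — giving an augmented fifth.

augmented fifth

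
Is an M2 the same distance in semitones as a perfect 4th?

No

2 semitones (major second) vs 5 semitones (perfect fourth): not equal.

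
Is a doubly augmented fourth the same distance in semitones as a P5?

Yes

Both span 7 semitones: a doubly augmented fourth and a perfect fifth are the same chromatic distance.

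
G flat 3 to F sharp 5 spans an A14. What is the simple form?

A7

Each octave removed subtracts seven from the number: 14 − 7 = 7.
That makes an augmented fourteenth a compound augmented seventh — an octave plus an augmented seventh.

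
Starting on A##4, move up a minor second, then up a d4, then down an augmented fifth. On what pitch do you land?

Ab4

A##4 up a minor second → B#4 (1 semitone).
B#4 up a diminished fourth → E5 (4 semitones).
An augmented fifth down from E5 is Ab4.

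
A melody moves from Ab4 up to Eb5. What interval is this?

perfect fifth

A to E spans five letter names (A-B-C-D-E) — that makes it a fifth of some quality.
Ab4 to Eb5 is 7 semitones, matching the perfect fifth exactly, so the quality is perfect.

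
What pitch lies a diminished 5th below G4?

Five letter names down from G: C.
A diminished fifth spans 6 semitones, so from G4 the target pitch is C#4.

C#4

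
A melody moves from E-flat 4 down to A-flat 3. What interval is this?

Descending from Eb4 to Ab3 is the same interval as ascending Ab3 to Eb4.
A to E spans five letter names (A-B-C-D-E) — that makes it a fifth of some quality.
Ab3 to Eb4 is 7 semitones, matching the perfect fifth exactly, so the quality is perfect.

perfect 5th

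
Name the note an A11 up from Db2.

G3

The eleventh's letter: D up four letter names plus an octave → G.
Moving 18 semitones up from Db2 (the size of an augmented eleventh) reaches G3.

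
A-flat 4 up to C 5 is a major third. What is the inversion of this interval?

Inverted interval numbers add to nine, so a third pairs with a sixth (3 + 6 = 9).
Quality inverts too: major becomes minor. That makes the inversion a minor sixth.

m6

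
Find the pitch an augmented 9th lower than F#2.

Two letters down from F (plus an octave) reaches E.
An augmented ninth spans 15 semitones, so from F#2 the target pitch is Eb1.

Eb1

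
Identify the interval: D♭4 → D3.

d8

Descending from Db4 to D3 is the same interval as ascending D3 to Db4.
D to D is the same letter name, plus an octave — that makes it an octave of some quality.
The perfect octave is 12 semitones; here we have 11, one semitone narrower: diminished.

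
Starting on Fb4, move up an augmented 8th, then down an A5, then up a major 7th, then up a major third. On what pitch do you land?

C6

Up an augmented octave from Fb4: F5 (13 semitones up).
Down an augmented fifth from F5: Bbb4 (8 semitones down).
Up a major seventh from Bbb4: Ab5 (11 semitones up).
Ab5 up a major third → C6 (4 semitones).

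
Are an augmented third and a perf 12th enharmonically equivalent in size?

An augmented third spans 5 semitones; a perfect twelfth spans 19 semitones. They differ by 14.

No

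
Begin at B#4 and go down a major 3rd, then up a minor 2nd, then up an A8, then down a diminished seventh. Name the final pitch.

B##4

B#4 down a major third → G#4 (4 semitones).
Up a minor second from G#4: A4 (1 semitone up).
A4 up an augmented octave → A#5 (13 semitones).
Down a diminished seventh from A#5: B##4 (9 semitones down).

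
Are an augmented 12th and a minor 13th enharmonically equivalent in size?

Yes

Both span 20 semitones: an augmented twelfth and a minor thirteenth are the same chromatic distance.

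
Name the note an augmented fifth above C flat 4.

Five letter names up from C: G.
An augmented fifth is 8 semitones; 8 semitones up from Cb4 gives G4.

G 4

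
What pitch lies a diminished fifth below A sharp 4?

Counting five letter names down from A lands on D.
Moving 6 semitones down from A#4 (the size of a diminished fifth) reaches D##4.

D double-sharp 4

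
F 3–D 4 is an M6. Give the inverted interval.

minor 3rd

Interval numbers invert to sum to nine: 6 + 3 = 9, so a sixth inverts to a third.
Quality inverts too: major becomes minor. That makes the inversion a minor third.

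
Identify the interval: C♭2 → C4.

augmented fifteenth

C to C is the same letter name, plus 2 octaves: a fifteenth.
The perfect fifteenth is 24 semitones; here we have 25, one semitone wider: augmented.
(Equivalently, a compound augmented octave: an augmented octave plus an octave.)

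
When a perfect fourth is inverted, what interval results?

The rule of nine gives the new number: 9 − 4 = 5, so a fourth becomes a fifth.
And perfect stays perfect under inversion, so we get a perfect fifth.

perfect fifth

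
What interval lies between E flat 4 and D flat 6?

E to D spans seven letter names (E-F-G-A-B-C-D), plus an octave: a fourteenth.
A major fourteenth would be 23 semitones, but Eb4 to Db6 is 22 — one semitone narrower, making it a minor fourteenth.
(Equivalently, a compound minor seventh: a minor seventh plus an octave.)

m14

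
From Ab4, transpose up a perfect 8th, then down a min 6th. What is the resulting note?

C5

Ab4 up a perfect octave → Ab5 (12 semitones).
Down a minor sixth from Ab5: C5 (8 semitones down).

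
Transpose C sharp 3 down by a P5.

F sharp 2

The fifth takes the letter from C down to F.
A perfect fifth spans 7 semitones, so from C#3 the target pitch is F#2.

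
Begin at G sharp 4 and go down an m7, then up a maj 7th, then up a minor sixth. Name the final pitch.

Down a minor seventh from G#4: A#3 (10 semitones down).
Up a major seventh from A#3: G##4 (11 semitones up).
A minor sixth up from G##4 is E#5.

E sharp 5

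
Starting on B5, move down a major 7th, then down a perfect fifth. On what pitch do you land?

B5 down a major seventh → C5 (11 semitones).
Down a perfect fifth from C5: F4 (7 semitones down).

F4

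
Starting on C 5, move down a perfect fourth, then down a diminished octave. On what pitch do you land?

G sharp 3

C5 down a perfect fourth → G4 (5 semitones).
G4 down a diminished octave → G#3 (11 semitones).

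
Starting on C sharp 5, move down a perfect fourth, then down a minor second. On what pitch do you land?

C#5 down a perfect fourth → G#4 (5 semitones).
G#4 down a minor second → F##4 (1 semitone).

F double-sharp 4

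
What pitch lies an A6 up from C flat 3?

A 3

The sixth takes the letter from C up to A.
Moving 10 semitones up from Cb3 (the size of an augmented sixth) reaches A3.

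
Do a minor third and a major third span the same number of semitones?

A minor third spans 3 semitones; a major third spans 4 semitones. They differ by 1.

No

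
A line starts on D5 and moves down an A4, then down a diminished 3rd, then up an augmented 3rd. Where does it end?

A##4

An augmented fourth down from D5 is Ab4.
A diminished third down from Ab4 is F#4.
F#4 up an augmented third → A##4 (5 semitones).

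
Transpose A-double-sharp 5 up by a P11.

Counting four letter names plus an octave up from A lands on D.
Moving 17 semitones up from A##5 (the size of a perfect eleventh) reaches D##7.

D-double-sharp 7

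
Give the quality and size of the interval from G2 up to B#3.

A10

G to B spans three letter names (G-A-B), plus an octave, so the interval is some kind of tenth.
The major tenth is 16 semitones; here we have 17, one semitone wider: augmented.
(Equivalently, a compound augmented third: an augmented third plus an octave.)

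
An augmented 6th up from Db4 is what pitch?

B4

Six letter names up from D: B.
An augmented sixth spans 10 semitones, so from Db4 the target pitch is B4.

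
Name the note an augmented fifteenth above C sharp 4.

C double-sharp 6

The letter stays C (same as the start), shifted two octaves up.
Moving 25 semitones up from C#4 (the size of an augmented fifteenth) reaches C##6.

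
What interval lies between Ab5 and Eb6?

A to E spans five letter names (A-B-C-D-E), so the interval is some kind of fifth.
The perfect fifth spans 7 semitones, and Ab5 to Eb6 is exactly 7 semitones — so this is a perfect fifth.

perfect fifth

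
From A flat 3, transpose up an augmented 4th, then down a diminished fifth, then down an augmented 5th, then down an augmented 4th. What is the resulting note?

G flat 2

Up an augmented fourth from Ab3: D4 (6 semitones up).
A diminished fifth down from D4 is G#3.
Down an augmented fifth from G#3: C3 (8 semitones down).
Down an augmented fourth from C3: Gb2 (6 semitones down).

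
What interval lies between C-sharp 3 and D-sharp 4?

C to D spans two letter names (C-D), plus an octave — that makes it a ninth of some quality.
The major ninth spans 14 semitones, and C#3 to D#4 is exactly 14 semitones — so this is a major ninth.
(Equivalently, a compound major second: a major second plus an octave.)

major ninth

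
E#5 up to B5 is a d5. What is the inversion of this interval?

Inverted interval numbers add to nine, so a fifth pairs with a fourth (5 + 4 = 9).
Quality inverts too: diminished becomes augmented. That makes the inversion an augmented fourth.

augmented 4th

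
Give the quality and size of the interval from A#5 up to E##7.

augmented twelfth

A to E spans five letter names (A-B-C-D-E), plus an octave, so the interval is some kind of twelfth.
A#5 to E##7 spans 20 semitones — one semitone wider than the perfect twelfth (19) — giving an augmented twelfth.
(Equivalently, a compound augmented fifth: an augmented fifth plus an octave.)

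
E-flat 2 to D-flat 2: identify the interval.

Descending from Eb2 to Db2 is the same interval as ascending Db2 to Eb2.
D to E spans two letter names (D-E) — that makes it a second of some quality.
Counting semitones, Db2→Eb2 is 2, which is the major second.

major second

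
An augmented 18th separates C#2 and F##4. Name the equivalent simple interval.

A4

Subtracting seven from the interval number removes an octave: 18 − 14 = 4.
Quality carries through unchanged, so the simple form is an augmented fourth.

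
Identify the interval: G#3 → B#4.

M10

G to B spans three letter names (G-A-B), plus an octave — that makes it a tenth of some quality.
G#3 to B#4 is 16 semitones, matching the major tenth exactly, so the quality is major.
(Equivalently, a compound major third: a major third plus an octave.)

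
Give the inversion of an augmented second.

diminished seventh

Inverted interval numbers add to nine, so a second pairs with a seventh (2 + 7 = 9).
The quality also flips — augmented becomes diminished — giving a diminished seventh.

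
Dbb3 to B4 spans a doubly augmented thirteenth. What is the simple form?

doubly augmented sixth

Each octave removed subtracts seven from the number: 13 − 7 = 6.
So a doubly augmented thirteenth is an octave plus a doubly augmented sixth. The quality is unchanged.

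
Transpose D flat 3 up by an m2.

Counting two letter names up from D lands on E.
A minor second spans 1 semitone, so from Db3 the target pitch is Ebb3.

E double-flat 3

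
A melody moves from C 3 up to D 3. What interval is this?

C to D spans two letter names (C-D), so the interval is some kind of second.
Counting semitones, C3→D3 is 2, which is the major second.

major 2nd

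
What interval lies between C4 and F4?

C to F spans four letter names (C-D-E-F): a fourth.
C4 to F4 is 5 semitones, matching the perfect fourth exactly, so the quality is perfect.

perfect fourth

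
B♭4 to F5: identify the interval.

perfect 5th

B to F spans five letter names (B-C-D-E-F): a fifth.
Bb4 to F5 is 7 semitones, matching the perfect fifth exactly, so the quality is perfect.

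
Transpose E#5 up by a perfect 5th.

Five letter names up from E: B.
A perfect fifth spans 7 semitones, so from E#5 the target pitch is B#5.

B#5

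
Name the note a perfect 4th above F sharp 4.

B 4

The fourth takes the letter from F up to B.
Moving 5 semitones up from F#4 (the size of a perfect fourth) reaches B4.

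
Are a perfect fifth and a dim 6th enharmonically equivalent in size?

A perfect fifth spans 7 semitones, and a diminished sixth also spans 7 semitones — they're enharmonic.

Yes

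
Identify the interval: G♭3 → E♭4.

G to E spans six letter names (G-A-B-C-D-E), so the interval is some kind of sixth.
The major sixth spans 9 semitones, and Gb3 to Eb4 is exactly 9 semitones — so this is a major sixth.

major 6th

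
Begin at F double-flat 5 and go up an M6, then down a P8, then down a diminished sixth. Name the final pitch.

F 4

Up a major sixth from Fbb5: Dbb6 (9 semitones up).
Down a perfect octave from Dbb6: Dbb5 (12 semitones down).
Down a diminished sixth from Dbb5: F4 (7 semitones down).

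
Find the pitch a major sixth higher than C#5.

A#5

The sixth takes the letter from C up to A.
Moving 9 semitones up from C#5 (the size of a major sixth) reaches A#5.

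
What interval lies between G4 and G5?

G to G is the same letter name, plus an octave — that makes it an octave of some quality.
G4 to G5 is 12 semitones, matching the perfect octave exactly, so the quality is perfect.

P8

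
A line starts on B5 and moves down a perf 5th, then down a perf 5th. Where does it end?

Down a perfect fifth from B5: E5 (7 semitones down).
E5 down a perfect fifth → A4 (7 semitones).

A4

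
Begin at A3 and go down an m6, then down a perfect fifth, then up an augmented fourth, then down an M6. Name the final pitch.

A3 down a minor sixth → C#3 (8 semitones).
A perfect fifth down from C#3 is F#2.
An augmented fourth up from F#2 is B#2.
B#2 down a major sixth → D#2 (9 semitones).

D#2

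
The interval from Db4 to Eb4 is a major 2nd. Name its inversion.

Inverted interval numbers add to nine, so a second pairs with a seventh (2 + 7 = 9).
The quality also flips — major becomes minor — giving a minor seventh.

m7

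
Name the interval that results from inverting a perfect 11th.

P5

First reduce the compound perfect eleventh to its simple form, a perfect fourth.
Interval numbers invert to sum to nine: 4 + 5 = 9, so a fourth inverts to a fifth.
The quality also flips — perfect stays perfect — giving a perfect fifth.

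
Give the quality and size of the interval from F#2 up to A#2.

F to A spans three letter names (F-G-A): a third.
The major third spans 4 semitones, and F#2 to A#2 is exactly 4 semitones — so this is a major third.

M3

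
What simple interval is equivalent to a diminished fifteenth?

diminished 8th

Each octave removed subtracts seven from the number: 15 − 7 = 8.
Quality carries through unchanged, so the simple form is a diminished octave.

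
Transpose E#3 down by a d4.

The fourth takes the letter from E down to B.
A diminished fourth is 4 semitones; 4 semitones down from E#3 gives B##2.

B##2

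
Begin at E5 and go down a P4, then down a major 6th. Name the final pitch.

D4

Down a perfect fourth from E5: B4 (5 semitones down).
Down a major sixth from B4: D4 (9 semitones down).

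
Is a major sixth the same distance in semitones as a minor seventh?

9 semitones (major sixth) vs 10 semitones (minor seventh): not equal.

No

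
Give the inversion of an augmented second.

diminished seventh

The rule of nine gives the new number: 9 − 2 = 7, so a second becomes a seventh.
And augmented becomes diminished under inversion, so we get a diminished seventh.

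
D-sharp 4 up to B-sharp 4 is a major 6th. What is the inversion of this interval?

Interval numbers invert to sum to nine: 6 + 3 = 9, so a sixth inverts to a third.
The quality also flips — major becomes minor — giving a minor third.

m3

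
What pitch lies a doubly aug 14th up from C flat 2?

Counting seven letter names plus an octave up from C lands on B.
A doubly augmented fourteenth is 25 semitones; 25 semitones up from Cb2 gives B#3.

B sharp 3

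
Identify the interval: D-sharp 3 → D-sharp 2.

Descending from D#3 to D#2 is the same interval as ascending D#2 to D#3.
D to D is the same letter name, plus an octave: an octave.
Counting semitones, D#2→D#3 is 12, which is the perfect octave.

perfect octave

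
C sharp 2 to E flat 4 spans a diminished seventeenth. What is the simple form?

Take out 2 octaves (14 from the number): 17 − 14 = 3.
Quality carries through unchanged, so the simple form is a diminished third.

diminished third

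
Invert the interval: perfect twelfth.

perfect fourth

First reduce the compound perfect twelfth to its simple form, a perfect fifth.
The rule of nine gives the new number: 9 − 5 = 4, so a fifth becomes a fourth.
And perfect stays perfect under inversion, so we get a perfect fourth.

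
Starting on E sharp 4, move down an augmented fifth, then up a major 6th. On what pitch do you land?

Down an augmented fifth from E#4: A3 (8 semitones down).
A3 up a major sixth → F#4 (9 semitones).

F sharp 4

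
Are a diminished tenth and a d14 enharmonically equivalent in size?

No

A diminished tenth is 14 semitones but a diminished fourteenth is 21 semitones — different sizes.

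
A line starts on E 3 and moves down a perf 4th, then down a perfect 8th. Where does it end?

B 1

Down a perfect fourth from E3: B2 (5 semitones down).
B2 down a perfect octave → B1 (12 semitones).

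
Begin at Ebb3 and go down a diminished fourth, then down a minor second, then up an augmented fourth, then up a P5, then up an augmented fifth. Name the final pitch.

E##4

Down a diminished fourth from Ebb3: Bb2 (4 semitones down).
Bb2 down a minor second → A2 (1 semitone).
An augmented fourth up from A2 is D#3.
A perfect fifth up from D#3 is A#3.
A#3 up an augmented fifth → E##4 (8 semitones).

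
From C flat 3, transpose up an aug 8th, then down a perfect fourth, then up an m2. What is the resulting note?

A flat 3

An augmented octave up from Cb3 is C4.
Down a perfect fourth from C4: G3 (5 semitones down).
G3 up a minor second → Ab3 (1 semitone).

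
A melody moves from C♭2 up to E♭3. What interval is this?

major tenth

C to E spans three letter names (C-D-E), plus an octave — that makes it a tenth of some quality.
Counting semitones, Cb2→Eb3 is 16, which is the major tenth.
(Equivalently, a compound major third: a major third plus an octave.)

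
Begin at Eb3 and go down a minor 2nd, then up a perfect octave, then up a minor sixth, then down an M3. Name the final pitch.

Gb4

Eb3 down a minor second → D3 (1 semitone).
D3 up a perfect octave → D4 (12 semitones).
Up a minor sixth from D4: Bb4 (8 semitones up).
Down a major third from Bb4: Gb4 (4 semitones down).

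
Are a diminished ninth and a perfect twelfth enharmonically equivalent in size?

No

A diminished ninth spans 12 semitones; a perfect twelfth spans 19 semitones. They differ by 7.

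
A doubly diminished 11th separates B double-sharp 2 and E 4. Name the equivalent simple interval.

Subtracting seven from the interval number removes an octave: 11 − 7 = 4.
That makes a doubly diminished eleventh a compound doubly diminished fourth — an octave plus a doubly diminished fourth.

doubly diminished fourth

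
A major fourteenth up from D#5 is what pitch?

Counting seven letter names plus an octave up from D lands on C.
Moving 23 semitones up from D#5 (the size of a major fourteenth) reaches C##7.

C##7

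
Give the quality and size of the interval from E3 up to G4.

E to G spans three letter names (E-F-G), plus an octave, so the interval is some kind of tenth.
E3 to G4 is 15 semitones, a half step short of the major tenth (16), so this is minor.
(Equivalently, a compound minor third: a minor third plus an octave.)

m10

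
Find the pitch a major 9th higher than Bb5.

Counting two letter names plus an octave up from B lands on C.
Moving 14 semitones up from Bb5 (the size of a major ninth) reaches C7.

C7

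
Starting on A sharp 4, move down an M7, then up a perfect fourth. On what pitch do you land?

E 4

Down a major seventh from A#4: B3 (11 semitones down).
B3 up a perfect fourth → E4 (5 semitones).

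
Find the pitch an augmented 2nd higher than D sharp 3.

The second takes the letter from D up to E.
An augmented second is 3 semitones; 3 semitones up from D#3 gives E##3.

E double-sharp 3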